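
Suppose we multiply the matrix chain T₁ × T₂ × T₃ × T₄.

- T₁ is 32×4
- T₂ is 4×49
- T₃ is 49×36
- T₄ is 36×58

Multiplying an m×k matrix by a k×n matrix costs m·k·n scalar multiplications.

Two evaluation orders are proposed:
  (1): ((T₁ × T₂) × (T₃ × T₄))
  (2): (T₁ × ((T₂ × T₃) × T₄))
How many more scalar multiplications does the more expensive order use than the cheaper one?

Order (1) = ((T₁ × T₂) × (T₃ × T₄)): (T₁ × T₂): 32×4 by 4×49 → 32×49, cost 32·4·49 = 6272; (T₃ × T₄): 49×36 by 36×58 → 49×58, cost 49·36·58 = 102312; ((T₁ × T₂) × (T₃ × T₄)): 32×49 by 49×58 → 32×58, cost 32·49·58 = 90944; cumulative 199528. Total 199528.
Order (2) = (T₁ × ((T₂ × T₃) × T₄)): (T₂ × T₃): 4×49 by 49×36 → 4×36, cost 4·49·36 = 7056; ((T₂ × T₃) × T₄): 4×36 by 36×58 → 4×58, cost 4·36·58 = 8352; cumulative 15408; (T₁ × ((T₂ × T₃) × T₄)): 32×4 by 4×58 → 32×58, cost 32·4·58 = 7424; cumulative 22832. Total 22832.
Difference: |199528 − 22832| = 176696.

176696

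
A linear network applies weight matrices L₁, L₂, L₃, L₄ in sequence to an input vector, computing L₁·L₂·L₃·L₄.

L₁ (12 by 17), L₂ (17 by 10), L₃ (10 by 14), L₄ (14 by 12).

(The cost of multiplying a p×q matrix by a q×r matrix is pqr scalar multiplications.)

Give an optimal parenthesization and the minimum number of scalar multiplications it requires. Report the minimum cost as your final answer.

5160

Adjacent pairs: L₁L₂ = 12·17·10 = 2040; L₂L₃ = 17·10·14 = 2380; L₃L₄ = 10·14·12 = 1680.
Length 3: L₁..L₃: k=1: 0+2380+12·17·14=5236; k=2: 2040+0+12·10·14=3720 → min 3720 | L₂..L₄: k=2: 0+1680+17·10·12=3720; k=3: 2380+0+17·14·12=5236 → min 3720.
Length 4: L₁..L₄: k=1: 0+3720+12·17·12=6168; k=2: 2040+1680+12·10·12=5160; k=3: 3720+0+12·14·12=5736 → min 5160.
Optimal parenthesization: ((L₁·L₂)·(L₃·L₄)) with cost 5160.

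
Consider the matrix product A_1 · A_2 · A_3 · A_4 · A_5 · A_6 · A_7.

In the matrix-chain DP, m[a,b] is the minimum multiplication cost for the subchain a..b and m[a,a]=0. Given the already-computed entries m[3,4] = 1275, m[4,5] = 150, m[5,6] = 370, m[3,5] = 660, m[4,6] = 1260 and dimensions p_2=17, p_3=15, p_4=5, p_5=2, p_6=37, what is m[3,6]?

m[3,6] = min over k∈[3,5] of m[3,k]+m[k+1,6]+p_{2}·p_k·p_{6}.
k=3: 0 + 1260 + 17·15·37 = 10695; k=4: 1275 + 370 + 17·5·37 = 4790; k=5: 660 + 0 + 17·2·37 = 1918.
Minimum: 1918 at k=5.

1918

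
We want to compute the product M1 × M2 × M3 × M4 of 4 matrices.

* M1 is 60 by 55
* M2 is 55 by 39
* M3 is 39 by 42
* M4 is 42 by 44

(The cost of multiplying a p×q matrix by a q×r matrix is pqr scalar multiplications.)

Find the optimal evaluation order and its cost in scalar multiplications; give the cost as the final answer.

Adjacent pairs: M1M2 = 60·55·39 = 128700; M2M3 = 55·39·42 = 90090; M3M4 = 39·42·44 = 72072.
Length 3: M1..M3: k=1: 0+90090+60·55·42=228690; k=2: 128700+0+60·39·42=226980 → min 226980 | M2..M4: k=2: 0+72072+55·39·44=166452; k=3: 90090+0+55·42·44=191730 → min 166452.
Length 4: M1..M4: k=1: 0+166452+60·55·44=311652; k=2: 128700+72072+60·39·44=303732; k=3: 226980+0+60·42·44=337860 → min 303732.
Optimal parenthesization: ((M1 × M2) × (M3 × M4)) with cost 303732.

303732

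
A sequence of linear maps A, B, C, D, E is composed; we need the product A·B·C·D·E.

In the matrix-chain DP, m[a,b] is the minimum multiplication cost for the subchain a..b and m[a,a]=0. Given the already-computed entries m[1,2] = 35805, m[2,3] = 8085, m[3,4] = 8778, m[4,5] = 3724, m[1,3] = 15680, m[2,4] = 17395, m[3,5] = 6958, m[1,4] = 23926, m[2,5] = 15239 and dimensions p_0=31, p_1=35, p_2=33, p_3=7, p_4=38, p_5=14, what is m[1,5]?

22442

m[1,5] = min over k∈[1,4] of m[1,k]+m[k+1,5]+p_{0}·p_k·p_{5}.
k=1: 0 + 15239 + 31·35·14 = 30429; k=2: 35805 + 6958 + 31·33·14 = 57085; k=3: 15680 + 3724 + 31·7·14 = 22442; k=4: 23926 + 0 + 31·38·14 = 40418.
Minimum: 22442 at k=3.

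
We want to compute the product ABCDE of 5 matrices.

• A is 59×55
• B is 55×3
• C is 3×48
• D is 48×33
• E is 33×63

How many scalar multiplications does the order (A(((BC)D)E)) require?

413820

(BC): 55×3 by 3×48 → 55×48, cost 55·3·48 = 7920
((BC)D): 55×48 by 48×33 → 55×33, cost 55·48·33 = 87120; cumulative 95040
(((BC)D)E): 55×33 by 33×63 → 55×63, cost 55·33·63 = 114345; cumulative 209385
(A(((BC)D)E)): 59×55 by 55×63 → 59×63, cost 59·55·63 = 204435; cumulative 413820
Total: 413820 scalar multiplications.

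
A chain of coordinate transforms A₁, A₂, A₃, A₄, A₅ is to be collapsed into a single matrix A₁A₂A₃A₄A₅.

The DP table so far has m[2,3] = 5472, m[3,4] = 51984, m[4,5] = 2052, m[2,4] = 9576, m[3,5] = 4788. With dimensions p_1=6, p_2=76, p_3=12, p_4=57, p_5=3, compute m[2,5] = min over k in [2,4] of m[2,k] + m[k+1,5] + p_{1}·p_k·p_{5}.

m[2,5] = min over k∈[2,4] of m[2,k]+m[k+1,5]+p_{1}·p_k·p_{5}.
k=2: 0 + 4788 + 6·76·3 = 6156; k=3: 5472 + 2052 + 6·12·3 = 7740; k=4: 9576 + 0 + 6·57·3 = 10602.
Minimum: 6156 at k=2.

6156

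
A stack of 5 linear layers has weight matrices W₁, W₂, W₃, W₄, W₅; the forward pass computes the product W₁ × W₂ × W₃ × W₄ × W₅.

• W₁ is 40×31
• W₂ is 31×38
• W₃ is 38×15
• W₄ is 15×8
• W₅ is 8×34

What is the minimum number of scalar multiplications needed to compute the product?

34784

Adjacent pairs: W₁W₂ = 40·31·38 = 47120; W₂W₃ = 31·38·15 = 17670; W₃W₄ = 38·15·8 = 4560; W₄W₅ = 15·8·34 = 4080.
Length 3: W₁..W₃: k=1: 0+17670+40·31·15=36270; k=2: 47120+0+40·38·15=69920 → min 36270 | W₂..W₄: k=2: 0+4560+31·38·8=13984; k=3: 17670+0+31·15·8=21390 → min 13984 | W₃..W₅: k=3: 0+4080+38·15·34=23460; k=4: 4560+0+38·8·34=14896 → min 14896.
Length 4: W₁..W₄: k=1: 0+13984+40·31·8=23904; k=2: 47120+4560+40·38·8=63840; k=3: 36270+0+40·15·8=41070 → min 23904 | W₂..W₅: k=2: 0+14896+31·38·34=54948; k=3: 17670+4080+31·15·34=37560; k=4: 13984+0+31·8·34=22416 → min 22416.
Length 5: W₁..W₅: k=1: 0+22416+40·31·34=64576; k=2: 47120+14896+40·38·34=113696; k=3: 36270+4080+40·15·34=60750; k=4: 23904+0+40·8·34=34784 → min 34784.
Optimal order: ((W₁ × (W₂ × (W₃ × W₄))) × W₅) with cost 34784.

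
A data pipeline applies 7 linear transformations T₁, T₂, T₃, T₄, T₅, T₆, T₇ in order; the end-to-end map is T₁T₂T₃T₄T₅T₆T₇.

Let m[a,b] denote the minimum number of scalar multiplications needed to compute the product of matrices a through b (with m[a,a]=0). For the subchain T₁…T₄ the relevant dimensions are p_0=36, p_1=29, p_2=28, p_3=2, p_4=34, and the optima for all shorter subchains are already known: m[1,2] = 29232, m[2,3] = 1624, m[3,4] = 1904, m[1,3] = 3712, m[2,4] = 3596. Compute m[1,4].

m[1,4] = min over k∈[1,3] of m[1,k]+m[k+1,4]+p_{0}·p_k·p_{4}.
k=1: 0 + 3596 + 36·29·34 = 39092; k=2: 29232 + 1904 + 36·28·34 = 65408; k=3: 3712 + 0 + 36·2·34 = 6160.
Minimum: 6160 at k=3.

6160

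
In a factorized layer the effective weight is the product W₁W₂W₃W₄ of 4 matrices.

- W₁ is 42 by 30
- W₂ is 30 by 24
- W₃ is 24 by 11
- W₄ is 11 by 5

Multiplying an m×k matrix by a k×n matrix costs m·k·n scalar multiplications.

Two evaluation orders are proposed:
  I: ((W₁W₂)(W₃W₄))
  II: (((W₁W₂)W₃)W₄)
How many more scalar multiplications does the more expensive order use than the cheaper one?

7038

Order I = ((W₁W₂)(W₃W₄)): (W₁W₂): 42×30 by 30×24 → 42×24, cost 42·30·24 = 30240; (W₃W₄): 24×11 by 11×5 → 24×5, cost 24·11·5 = 1320; ((W₁W₂)(W₃W₄)): 42×24 by 24×5 → 42×5, cost 42·24·5 = 5040; cumulative 36600. Total 36600.
Order II = (((W₁W₂)W₃)W₄): (W₁W₂): 42×30 by 30×24 → 42×24, cost 42·30·24 = 30240; ((W₁W₂)W₃): 42×24 by 24×11 → 42×11, cost 42·24·11 = 11088; cumulative 41328; (((W₁W₂)W₃)W₄): 42×11 by 11×5 → 42×5, cost 42·11·5 = 2310; cumulative 43638. Total 43638.
Difference: |36600 − 43638| = 7038.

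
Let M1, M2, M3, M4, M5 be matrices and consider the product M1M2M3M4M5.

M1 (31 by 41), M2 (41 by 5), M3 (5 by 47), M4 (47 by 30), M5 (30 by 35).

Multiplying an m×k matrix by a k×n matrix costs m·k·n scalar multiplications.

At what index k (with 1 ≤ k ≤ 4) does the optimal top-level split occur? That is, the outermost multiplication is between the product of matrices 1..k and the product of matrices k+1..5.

Adjacent pairs: M1M2 = 31·41·5 = 6355; M2M3 = 41·5·47 = 9635; M3M4 = 5·47·30 = 7050; M4M5 = 47·30·35 = 49350.
Length 3: M1..M3: k=1: 0+9635+31·41·47=69372; k=2: 6355+0+31·5·47=13640 → min 13640 | M2..M4: k=2: 0+7050+41·5·30=13200; k=3: 9635+0+41·47·30=67445 → min 13200 | M3..M5: k=3: 0+49350+5·47·35=57575; k=4: 7050+0+5·30·35=12300 → min 12300.
Length 4: M1..M4: k=1: 0+13200+31·41·30=51330; k=2: 6355+7050+31·5·30=18055; k=3: 13640+0+31·47·30=57350 → min 18055 | M2..M5: k=2: 0+12300+41·5·35=19475; k=3: 9635+49350+41·47·35=126430; k=4: 13200+0+41·30·35=56250 → min 19475.
Top-level splits: k=1: (M1..M1)·(M2..M5) → 0+19475+31·41·35 = 63960; k=2: (M1..M2)·(M3..M5) → 6355+12300+31·5·35 = 24080; k=3: (M1..M3)·(M4..M5) → 13640+49350+31·47·35 = 113985; k=4: (M1..M4)·(M5..M5) → 18055+0+31·30·35 = 50605.
Best split is after M2, i.e. k = 2.

2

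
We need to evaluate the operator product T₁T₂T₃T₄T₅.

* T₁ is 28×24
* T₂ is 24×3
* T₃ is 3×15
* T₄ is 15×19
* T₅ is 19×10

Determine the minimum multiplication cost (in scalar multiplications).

Adjacent pairs: T₁T₂ = 28·24·3 = 2016; T₂T₃ = 24·3·15 = 1080; T₃T₄ = 3·15·19 = 855; T₄T₅ = 15·19·10 = 2850.
Length 3: T₁..T₃: k=1: 0+1080+28·24·15=11160; k=2: 2016+0+28·3·15=3276 → min 3276 | T₂..T₄: k=2: 0+855+24·3·19=2223; k=3: 1080+0+24·15·19=7920 → min 2223 | T₃..T₅: k=3: 0+2850+3·15·10=3300; k=4: 855+0+3·19·10=1425 → min 1425.
Length 4: T₁..T₄: k=1: 0+2223+28·24·19=14991; k=2: 2016+855+28·3·19=4467; k=3: 3276+0+28·15·19=11256 → min 4467 | T₂..T₅: k=2: 0+1425+24·3·10=2145; k=3: 1080+2850+24·15·10=7530; k=4: 2223+0+24·19·10=6783 → min 2145.
Length 5: T₁..T₅: k=1: 0+2145+28·24·10=8865; k=2: 2016+1425+28·3·10=4281; k=3: 3276+2850+28·15·10=10326; k=4: 4467+0+28·19·10=9787 → min 4281.
Optimal order: ((T₁T₂)((T₃T₄)T₅)) with cost 4281.

4281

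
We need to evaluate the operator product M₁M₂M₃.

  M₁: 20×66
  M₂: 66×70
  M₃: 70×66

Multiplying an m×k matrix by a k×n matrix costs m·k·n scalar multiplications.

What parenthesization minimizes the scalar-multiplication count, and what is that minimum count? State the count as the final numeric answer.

184800

(M₁(M₂M₃)): cost 392040.
((M₁M₂)M₃): cost 184800.
Optimal: ((M₁M₂)M₃) with cost 184800.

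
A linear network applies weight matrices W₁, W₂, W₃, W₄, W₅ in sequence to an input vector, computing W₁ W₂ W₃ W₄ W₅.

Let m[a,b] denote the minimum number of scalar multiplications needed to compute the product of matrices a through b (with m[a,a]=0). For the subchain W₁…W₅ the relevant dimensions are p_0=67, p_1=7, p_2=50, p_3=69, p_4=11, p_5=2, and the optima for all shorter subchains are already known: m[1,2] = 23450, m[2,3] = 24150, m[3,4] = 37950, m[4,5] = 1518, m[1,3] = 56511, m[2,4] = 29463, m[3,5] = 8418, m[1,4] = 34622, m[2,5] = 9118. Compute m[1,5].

10056

m[1,5] = min over k∈[1,4] of m[1,k]+m[k+1,5]+p_{0}·p_k·p_{5}.
k=1: 0 + 9118 + 67·7·2 = 10056; k=2: 23450 + 8418 + 67·50·2 = 38568; k=3: 56511 + 1518 + 67·69·2 = 67275; k=4: 34622 + 0 + 67·11·2 = 36096.
Minimum: 10056 at k=1.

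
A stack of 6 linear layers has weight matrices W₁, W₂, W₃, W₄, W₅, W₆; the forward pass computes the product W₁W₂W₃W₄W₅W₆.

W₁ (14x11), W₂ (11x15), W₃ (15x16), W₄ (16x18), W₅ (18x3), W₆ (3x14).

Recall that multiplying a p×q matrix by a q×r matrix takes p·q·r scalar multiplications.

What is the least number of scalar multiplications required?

3129

Adjacent pairs: W₁W₂ = 14·11·15 = 2310; W₂W₃ = 11·15·16 = 2640; W₃W₄ = 15·16·18 = 4320; W₄W₅ = 16·18·3 = 864; W₅W₆ = 18·3·14 = 756.
Length 3: W₁..W₃: k=1: 0+2640+14·11·16=5104; k=2: 2310+0+14·15·16=5670 → min 5104 | W₂..W₄: k=2: 0+4320+11·15·18=7290; k=3: 2640+0+11·16·18=5808 → min 5808 | W₃..W₅: k=3: 0+864+15·16·3=1584; k=4: 4320+0+15·18·3=5130 → min 1584 | W₄..W₆: k=4: 0+756+16·18·14=4788; k=5: 864+0+16·3·14=1536 → min 1536.
Length 4: W₁..W₄: k=1: 0+5808+14·11·18=8580; k=2: 2310+4320+14·15·18=10410; k=3: 5104+0+14·16·18=9136 → min 8580 | W₂..W₅: k=2: 0+1584+11·15·3=2079; k=3: 2640+864+11·16·3=4032; k=4: 5808+0+11·18·3=6402 → min 2079 | W₃..W₆: k=3: 0+1536+15·16·14=4896; k=4: 4320+756+15·18·14=8856; k=5: 1584+0+15·3·14=2214 → min 2214.
Length 5: W₁..W₅: k=1: 0+2079+14·11·3=2541; k=2: 2310+1584+14·15·3=4524; k=3: 5104+864+14·16·3=6640; k=4: 8580+0+14·18·3=9336 → min 2541 | W₂..W₆: k=2: 0+2214+11·15·14=4524; k=3: 2640+1536+11·16·14=6640; k=4: 5808+756+11·18·14=9336; k=5: 2079+0+11·3·14=2541 → min 2541.
Length 6: W₁..W₆: k=1: 0+2541+14·11·14=4697; k=2: 2310+2214+14·15·14=7464; k=3: 5104+1536+14·16·14=9776; k=4: 8580+756+14·18·14=12864; k=5: 2541+0+14·3·14=3129 → min 3129.
Optimal order: ((W₁(W₂(W₃(W₄W₅))))W₆) with cost 3129.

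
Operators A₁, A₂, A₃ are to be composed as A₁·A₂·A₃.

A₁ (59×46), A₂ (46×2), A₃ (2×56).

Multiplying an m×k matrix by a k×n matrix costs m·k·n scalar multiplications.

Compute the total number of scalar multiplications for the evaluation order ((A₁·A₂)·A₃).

12036

(A₁·A₂): 59×46 by 46×2 → 59×2, cost 59·46·2 = 5428
((A₁·A₂)·A₃): 59×2 by 2×56 → 59×56, cost 59·2·56 = 6608; cumulative 12036
Total: 12036 scalar multiplications.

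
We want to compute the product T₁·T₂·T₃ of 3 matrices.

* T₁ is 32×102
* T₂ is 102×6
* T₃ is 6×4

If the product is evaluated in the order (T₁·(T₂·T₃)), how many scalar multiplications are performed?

15504

(T₂·T₃): 102×6 by 6×4 → 102×4, cost 102·6·4 = 2448
(T₁·(T₂·T₃)): 32×102 by 102×4 → 32×4, cost 32·102·4 = 13056; cumulative 15504
Total: 15504 scalar multiplications.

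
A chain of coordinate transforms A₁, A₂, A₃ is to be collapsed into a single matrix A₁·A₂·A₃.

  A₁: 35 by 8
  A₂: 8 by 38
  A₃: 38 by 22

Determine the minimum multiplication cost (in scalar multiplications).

12848

Order (A₁·(A₂·A₃)): (A₂·A₃): 8×38 by 38×22 → 8×22, cost 8·38·22 = 6688; (A₁·(A₂·A₃)): 35×8 by 8×22 → 35×22, cost 35·8·22 = 6160; cumulative 12848. Total 12848.
Order ((A₁·A₂)·A₃): (A₁·A₂): 35×8 by 8×38 → 35×38, cost 35·8·38 = 10640; ((A₁·A₂)·A₃): 35×38 by 38×22 → 35×22, cost 35·38·22 = 29260; cumulative 39900. Total 39900.
Minimum: 12848.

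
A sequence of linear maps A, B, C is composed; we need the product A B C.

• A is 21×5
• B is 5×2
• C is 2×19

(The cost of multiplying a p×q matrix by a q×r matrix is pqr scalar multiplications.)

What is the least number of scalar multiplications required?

1008

Order (A (B C)): (B C): 5×2 by 2×19 → 5×19, cost 5·2·19 = 190; (A (B C)): 21×5 by 5×19 → 21×19, cost 21·5·19 = 1995; cumulative 2185. Total 2185.
Order ((A B) C): (A B): 21×5 by 5×2 → 21×2, cost 21·5·2 = 210; ((A B) C): 21×2 by 2×19 → 21×19, cost 21·2·19 = 798; cumulative 1008. Total 1008.
Minimum: 1008.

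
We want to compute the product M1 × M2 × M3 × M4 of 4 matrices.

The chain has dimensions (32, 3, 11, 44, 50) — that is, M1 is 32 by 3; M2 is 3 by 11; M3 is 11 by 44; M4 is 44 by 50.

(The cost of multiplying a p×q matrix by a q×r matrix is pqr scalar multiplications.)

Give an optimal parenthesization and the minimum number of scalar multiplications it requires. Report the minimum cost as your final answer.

Adjacent pairs: M1M2 = 32·3·11 = 1056; M2M3 = 3·11·44 = 1452; M3M4 = 11·44·50 = 24200.
Length 3: M1..M3: k=1: 0+1452+32·3·44=5676; k=2: 1056+0+32·11·44=16544 → min 5676 | M2..M4: k=2: 0+24200+3·11·50=25850; k=3: 1452+0+3·44·50=8052 → min 8052.
Length 4: M1..M4: k=1: 0+8052+32·3·50=12852; k=2: 1056+24200+32·11·50=42856; k=3: 5676+0+32·44·50=76076 → min 12852.
Optimal parenthesization: (M1 × ((M2 × M3) × M4)) with cost 12852.

12852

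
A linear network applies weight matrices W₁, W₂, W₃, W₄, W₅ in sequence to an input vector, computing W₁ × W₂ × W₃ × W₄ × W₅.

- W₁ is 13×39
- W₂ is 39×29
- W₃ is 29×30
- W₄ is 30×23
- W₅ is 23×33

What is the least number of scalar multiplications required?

44850

Adjacent pairs: W₁W₂ = 13·39·29 = 14703; W₂W₃ = 39·29·30 = 33930; W₃W₄ = 29·30·23 = 20010; W₄W₅ = 30·23·33 = 22770.
Length 3: W₁..W₃: k=1: 0+33930+13·39·30=49140; k=2: 14703+0+13·29·30=26013 → min 26013 | W₂..W₄: k=2: 0+20010+39·29·23=46023; k=3: 33930+0+39·30·23=60840 → min 46023 | W₃..W₅: k=3: 0+22770+29·30·33=51480; k=4: 20010+0+29·23·33=42021 → min 42021.
Length 4: W₁..W₄: k=1: 0+46023+13·39·23=57684; k=2: 14703+20010+13·29·23=43384; k=3: 26013+0+13·30·23=34983 → min 34983 | W₂..W₅: k=2: 0+42021+39·29·33=79344; k=3: 33930+22770+39·30·33=95310; k=4: 46023+0+39·23·33=75624 → min 75624.
Length 5: W₁..W₅: k=1: 0+75624+13·39·33=92355; k=2: 14703+42021+13·29·33=69165; k=3: 26013+22770+13·30·33=61653; k=4: 34983+0+13·23·33=44850 → min 44850.
Optimal order: ((((W₁ × W₂) × W₃) × W₄) × W₅) with cost 44850.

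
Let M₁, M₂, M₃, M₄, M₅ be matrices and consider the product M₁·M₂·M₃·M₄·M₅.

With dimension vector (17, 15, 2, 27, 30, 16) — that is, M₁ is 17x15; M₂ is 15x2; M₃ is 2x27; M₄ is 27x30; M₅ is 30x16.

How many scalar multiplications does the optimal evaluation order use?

3634

Adjacent pairs: M₁M₂ = 17·15·2 = 510; M₂M₃ = 15·2·27 = 810; M₃M₄ = 2·27·30 = 1620; M₄M₅ = 27·30·16 = 12960.
Length 3: M₁..M₃: k=1: 0+810+17·15·27=7695; k=2: 510+0+17·2·27=1428 → min 1428 | M₂..M₄: k=2: 0+1620+15·2·30=2520; k=3: 810+0+15·27·30=12960 → min 2520 | M₃..M₅: k=3: 0+12960+2·27·16=13824; k=4: 1620+0+2·30·16=2580 → min 2580.
Length 4: M₁..M₄: k=1: 0+2520+17·15·30=10170; k=2: 510+1620+17·2·30=3150; k=3: 1428+0+17·27·30=15198 → min 3150 | M₂..M₅: k=2: 0+2580+15·2·16=3060; k=3: 810+12960+15·27·16=20250; k=4: 2520+0+15·30·16=9720 → min 3060.
Length 5: M₁..M₅: k=1: 0+3060+17·15·16=7140; k=2: 510+2580+17·2·16=3634; k=3: 1428+12960+17·27·16=21732; k=4: 3150+0+17·30·16=11310 → min 3634.
Optimal order: ((M₁·M₂)·((M₃·M₄)·M₅)) with cost 3634.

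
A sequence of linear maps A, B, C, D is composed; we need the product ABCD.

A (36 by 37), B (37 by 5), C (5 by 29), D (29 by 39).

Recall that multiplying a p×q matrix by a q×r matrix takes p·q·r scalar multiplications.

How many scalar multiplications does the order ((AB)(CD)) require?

(AB): 36×37 by 37×5 → 36×5, cost 36·37·5 = 6660
(CD): 5×29 by 29×39 → 5×39, cost 5·29·39 = 5655
((AB)(CD)): 36×5 by 5×39 → 36×39, cost 36·5·39 = 7020; cumulative 19335
Total: 19335 scalar multiplications.

19335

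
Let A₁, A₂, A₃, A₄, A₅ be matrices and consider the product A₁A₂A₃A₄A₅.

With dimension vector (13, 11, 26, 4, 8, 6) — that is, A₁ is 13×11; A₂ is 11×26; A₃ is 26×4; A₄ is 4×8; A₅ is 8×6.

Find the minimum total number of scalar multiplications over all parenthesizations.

2220

Adjacent pairs: A₁A₂ = 13·11·26 = 3718; A₂A₃ = 11·26·4 = 1144; A₃A₄ = 26·4·8 = 832; A₄A₅ = 4·8·6 = 192.
Length 3: A₁..A₃: k=1: 0+1144+13·11·4=1716; k=2: 3718+0+13·26·4=5070 → min 1716 | A₂..A₄: k=2: 0+832+11·26·8=3120; k=3: 1144+0+11·4·8=1496 → min 1496 | A₃..A₅: k=3: 0+192+26·4·6=816; k=4: 832+0+26·8·6=2080 → min 816.
Length 4: A₁..A₄: k=1: 0+1496+13·11·8=2640; k=2: 3718+832+13·26·8=7254; k=3: 1716+0+13·4·8=2132 → min 2132 | A₂..A₅: k=2: 0+816+11·26·6=2532; k=3: 1144+192+11·4·6=1600; k=4: 1496+0+11·8·6=2024 → min 1600.
Length 5: A₁..A₅: k=1: 0+1600+13·11·6=2458; k=2: 3718+816+13·26·6=6562; k=3: 1716+192+13·4·6=2220; k=4: 2132+0+13·8·6=2756 → min 2220.
Optimal order: ((A₁(A₂A₃))(A₄A₅)) with cost 2220.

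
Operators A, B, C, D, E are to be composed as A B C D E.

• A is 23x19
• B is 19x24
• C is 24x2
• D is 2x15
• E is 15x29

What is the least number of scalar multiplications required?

Adjacent pairs: AB = 23·19·24 = 10488; BC = 19·24·2 = 912; CD = 24·2·15 = 720; DE = 2·15·29 = 870.
Length 3: A..C: k=1: 0+912+23·19·2=1786; k=2: 10488+0+23·24·2=11592 → min 1786 | B..D: k=2: 0+720+19·24·15=7560; k=3: 912+0+19·2·15=1482 → min 1482 | C..E: k=3: 0+870+24·2·29=2262; k=4: 720+0+24·15·29=11160 → min 2262.
Length 4: A..D: k=1: 0+1482+23·19·15=8037; k=2: 10488+720+23·24·15=19488; k=3: 1786+0+23·2·15=2476 → min 2476 | B..E: k=2: 0+2262+19·24·29=15486; k=3: 912+870+19·2·29=2884; k=4: 1482+0+19·15·29=9747 → min 2884.
Length 5: A..E: k=1: 0+2884+23·19·29=15557; k=2: 10488+2262+23·24·29=28758; k=3: 1786+870+23·2·29=3990; k=4: 2476+0+23·15·29=12481 → min 3990.
Optimal order: ((A (B C)) (D E)) with cost 3990.

3990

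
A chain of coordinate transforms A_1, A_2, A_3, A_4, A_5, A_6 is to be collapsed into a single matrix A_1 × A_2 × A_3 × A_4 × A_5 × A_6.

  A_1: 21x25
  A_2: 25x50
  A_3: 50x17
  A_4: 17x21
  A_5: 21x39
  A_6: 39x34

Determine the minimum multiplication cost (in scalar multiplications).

78778

Adjacent pairs: A_1A_2 = 21·25·50 = 26250; A_2A_3 = 25·50·17 = 21250; A_3A_4 = 50·17·21 = 17850; A_4A_5 = 17·21·39 = 13923; A_5A_6 = 21·39·34 = 27846.
Length 3: A_1..A_3: k=1: 0+21250+21·25·17=30175; k=2: 26250+0+21·50·17=44100 → min 30175 | A_2..A_4: k=2: 0+17850+25·50·21=44100; k=3: 21250+0+25·17·21=30175 → min 30175 | A_3..A_5: k=3: 0+13923+50·17·39=47073; k=4: 17850+0+50·21·39=58800 → min 47073 | A_4..A_6: k=4: 0+27846+17·21·34=39984; k=5: 13923+0+17·39·34=36465 → min 36465.
Length 4: A_1..A_4: k=1: 0+30175+21·25·21=41200; k=2: 26250+17850+21·50·21=66150; k=3: 30175+0+21·17·21=37672 → min 37672 | A_2..A_5: k=2: 0+47073+25·50·39=95823; k=3: 21250+13923+25·17·39=51748; k=4: 30175+0+25·21·39=50650 → min 50650 | A_3..A_6: k=3: 0+36465+50·17·34=65365; k=4: 17850+27846+50·21·34=81396; k=5: 47073+0+50·39·34=113373 → min 65365.
Length 5: A_1..A_5: k=1: 0+50650+21·25·39=71125; k=2: 26250+47073+21·50·39=114273; k=3: 30175+13923+21·17·39=58021; k=4: 37672+0+21·21·39=54871 → min 54871 | A_2..A_6: k=2: 0+65365+25·50·34=107865; k=3: 21250+36465+25·17·34=72165; k=4: 30175+27846+25·21·34=75871; k=5: 50650+0+25·39·34=83800 → min 72165.
Length 6: A_1..A_6: k=1: 0+72165+21·25·34=90015; k=2: 26250+65365+21·50·34=127315; k=3: 30175+36465+21·17·34=78778; k=4: 37672+27846+21·21·34=80512; k=5: 54871+0+21·39·34=82717 → min 78778.
Optimal order: ((A_1 × (A_2 × A_3)) × ((A_4 × A_5) × A_6)) with cost 78778.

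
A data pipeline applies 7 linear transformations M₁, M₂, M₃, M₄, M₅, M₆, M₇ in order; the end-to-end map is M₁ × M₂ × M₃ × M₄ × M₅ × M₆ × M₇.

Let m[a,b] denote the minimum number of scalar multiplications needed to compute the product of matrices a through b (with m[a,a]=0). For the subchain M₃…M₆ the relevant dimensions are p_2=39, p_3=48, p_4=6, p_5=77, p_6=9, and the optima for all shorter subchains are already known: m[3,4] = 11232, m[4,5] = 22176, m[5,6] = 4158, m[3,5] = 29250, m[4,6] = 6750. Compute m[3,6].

m[3,6] = min over k∈[3,5] of m[3,k]+m[k+1,6]+p_{2}·p_k·p_{6}.
k=3: 0 + 6750 + 39·48·9 = 23598; k=4: 11232 + 4158 + 39·6·9 = 17496; k=5: 29250 + 0 + 39·77·9 = 56277.
Minimum: 17496 at k=4.

17496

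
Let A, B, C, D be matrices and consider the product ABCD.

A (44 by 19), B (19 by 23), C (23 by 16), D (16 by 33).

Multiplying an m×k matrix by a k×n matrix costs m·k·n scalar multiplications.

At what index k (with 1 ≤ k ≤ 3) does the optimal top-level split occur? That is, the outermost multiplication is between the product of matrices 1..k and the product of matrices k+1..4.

3

Adjacent pairs: AB = 44·19·23 = 19228; BC = 19·23·16 = 6992; CD = 23·16·33 = 12144.
Length 3: A..C: k=1: 0+6992+44·19·16=20368; k=2: 19228+0+44·23·16=35420 → min 20368 | B..D: k=2: 0+12144+19·23·33=26565; k=3: 6992+0+19·16·33=17024 → min 17024.
Top-level splits: k=1: (A..A)·(B..D) → 0+17024+44·19·33 = 44612; k=2: (A..B)·(C..D) → 19228+12144+44·23·33 = 64768; k=3: (A..C)·(D..D) → 20368+0+44·16·33 = 43600.
Best split is after C, i.e. k = 3.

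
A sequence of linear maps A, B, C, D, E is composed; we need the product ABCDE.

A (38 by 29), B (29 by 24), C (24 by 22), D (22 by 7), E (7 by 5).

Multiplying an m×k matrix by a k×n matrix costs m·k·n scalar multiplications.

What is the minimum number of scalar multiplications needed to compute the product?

12400

Adjacent pairs: AB = 38·29·24 = 26448; BC = 29·24·22 = 15312; CD = 24·22·7 = 3696; DE = 22·7·5 = 770.
Length 3: A..C: k=1: 0+15312+38·29·22=39556; k=2: 26448+0+38·24·22=46512 → min 39556 | B..D: k=2: 0+3696+29·24·7=8568; k=3: 15312+0+29·22·7=19778 → min 8568 | C..E: k=3: 0+770+24·22·5=3410; k=4: 3696+0+24·7·5=4536 → min 3410.
Length 4: A..D: k=1: 0+8568+38·29·7=16282; k=2: 26448+3696+38·24·7=36528; k=3: 39556+0+38·22·7=45408 → min 16282 | B..E: k=2: 0+3410+29·24·5=6890; k=3: 15312+770+29·22·5=19272; k=4: 8568+0+29·7·5=9583 → min 6890.
Length 5: A..E: k=1: 0+6890+38·29·5=12400; k=2: 26448+3410+38·24·5=34418; k=3: 39556+770+38·22·5=44506; k=4: 16282+0+38·7·5=17612 → min 12400.
Optimal order: (A(B(C(DE)))) with cost 12400.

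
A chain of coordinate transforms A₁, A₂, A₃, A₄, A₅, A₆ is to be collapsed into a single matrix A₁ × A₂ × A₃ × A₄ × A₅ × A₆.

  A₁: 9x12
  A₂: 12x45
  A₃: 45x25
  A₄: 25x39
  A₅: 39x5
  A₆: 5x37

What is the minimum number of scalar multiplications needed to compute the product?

15405

Adjacent pairs: A₁A₂ = 9·12·45 = 4860; A₂A₃ = 12·45·25 = 13500; A₃A₄ = 45·25·39 = 43875; A₄A₅ = 25·39·5 = 4875; A₅A₆ = 39·5·37 = 7215.
Length 3: A₁..A₃: k=1: 0+13500+9·12·25=16200; k=2: 4860+0+9·45·25=14985 → min 14985 | A₂..A₄: k=2: 0+43875+12·45·39=64935; k=3: 13500+0+12·25·39=25200 → min 25200 | A₃..A₅: k=3: 0+4875+45·25·5=10500; k=4: 43875+0+45·39·5=52650 → min 10500 | A₄..A₆: k=4: 0+7215+25·39·37=43290; k=5: 4875+0+25·5·37=9500 → min 9500.
Length 4: A₁..A₄: k=1: 0+25200+9·12·39=29412; k=2: 4860+43875+9·45·39=64530; k=3: 14985+0+9·25·39=23760 → min 23760 | A₂..A₅: k=2: 0+10500+12·45·5=13200; k=3: 13500+4875+12·25·5=19875; k=4: 25200+0+12·39·5=27540 → min 13200 | A₃..A₆: k=3: 0+9500+45·25·37=51125; k=4: 43875+7215+45·39·37=116025; k=5: 10500+0+45·5·37=18825 → min 18825.
Length 5: A₁..A₅: k=1: 0+13200+9·12·5=13740; k=2: 4860+10500+9·45·5=17385; k=3: 14985+4875+9·25·5=20985; k=4: 23760+0+9·39·5=25515 → min 13740 | A₂..A₆: k=2: 0+18825+12·45·37=38805; k=3: 13500+9500+12·25·37=34100; k=4: 25200+7215+12·39·37=49731; k=5: 13200+0+12·5·37=15420 → min 15420.
Length 6: A₁..A₆: k=1: 0+15420+9·12·37=19416; k=2: 4860+18825+9·45·37=38670; k=3: 14985+9500+9·25·37=32810; k=4: 23760+7215+9·39·37=43962; k=5: 13740+0+9·5·37=15405 → min 15405.
Optimal order: ((A₁ × (A₂ × (A₃ × (A₄ × A₅)))) × A₆) with cost 15405.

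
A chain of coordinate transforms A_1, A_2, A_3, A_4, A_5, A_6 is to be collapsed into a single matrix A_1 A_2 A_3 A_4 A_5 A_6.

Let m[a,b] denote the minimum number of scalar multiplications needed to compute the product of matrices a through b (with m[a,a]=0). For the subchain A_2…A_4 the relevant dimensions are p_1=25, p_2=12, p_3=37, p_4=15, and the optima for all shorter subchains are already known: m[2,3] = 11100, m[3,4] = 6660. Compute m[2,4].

m[2,4] = min over k∈[2,3] of m[2,k]+m[k+1,4]+p_{1}·p_k·p_{4}.
k=2: 0 + 6660 + 25·12·15 = 11160; k=3: 11100 + 0 + 25·37·15 = 24975.
Minimum: 11160 at k=2.

11160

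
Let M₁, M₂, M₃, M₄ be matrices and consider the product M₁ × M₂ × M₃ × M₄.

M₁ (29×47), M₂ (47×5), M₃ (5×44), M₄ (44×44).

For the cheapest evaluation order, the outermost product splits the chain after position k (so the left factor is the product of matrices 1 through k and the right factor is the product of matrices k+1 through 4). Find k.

Adjacent pairs: M₁M₂ = 29·47·5 = 6815; M₂M₃ = 47·5·44 = 10340; M₃M₄ = 5·44·44 = 9680.
Length 3: M₁..M₃: k=1: 0+10340+29·47·44=70312; k=2: 6815+0+29·5·44=13195 → min 13195 | M₂..M₄: k=2: 0+9680+47·5·44=20020; k=3: 10340+0+47·44·44=101332 → min 20020.
Top-level splits: k=1: (M₁..M₁)·(M₂..M₄) → 0+20020+29·47·44 = 79992; k=2: (M₁..M₂)·(M₃..M₄) → 6815+9680+29·5·44 = 22875; k=3: (M₁..M₃)·(M₄..M₄) → 13195+0+29·44·44 = 69339.
Best split is after M₂, i.e. k = 2.

2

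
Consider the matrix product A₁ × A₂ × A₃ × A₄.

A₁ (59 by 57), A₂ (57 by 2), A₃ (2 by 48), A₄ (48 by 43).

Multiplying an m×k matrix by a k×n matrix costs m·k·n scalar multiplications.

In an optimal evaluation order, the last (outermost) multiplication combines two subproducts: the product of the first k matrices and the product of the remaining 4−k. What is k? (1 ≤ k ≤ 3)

2

Adjacent pairs: A₁A₂ = 59·57·2 = 6726; A₂A₃ = 57·2·48 = 5472; A₃A₄ = 2·48·43 = 4128.
Length 3: A₁..A₃: k=1: 0+5472+59·57·48=166896; k=2: 6726+0+59·2·48=12390 → min 12390 | A₂..A₄: k=2: 0+4128+57·2·43=9030; k=3: 5472+0+57·48·43=123120 → min 9030.
Top-level splits: k=1: (A₁..A₁)·(A₂..A₄) → 0+9030+59·57·43 = 153639; k=2: (A₁..A₂)·(A₃..A₄) → 6726+4128+59·2·43 = 15928; k=3: (A₁..A₃)·(A₄..A₄) → 12390+0+59·48·43 = 134166.
Best split is after A₂, i.e. k = 2.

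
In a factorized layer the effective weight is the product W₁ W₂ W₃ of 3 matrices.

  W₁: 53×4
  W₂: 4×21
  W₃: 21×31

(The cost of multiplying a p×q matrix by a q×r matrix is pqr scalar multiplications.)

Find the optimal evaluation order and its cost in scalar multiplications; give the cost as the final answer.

(W₁ (W₂ W₃)): cost 9176.
((W₁ W₂) W₃): cost 38955.
Optimal: (W₁ (W₂ W₃)) with cost 9176.

9176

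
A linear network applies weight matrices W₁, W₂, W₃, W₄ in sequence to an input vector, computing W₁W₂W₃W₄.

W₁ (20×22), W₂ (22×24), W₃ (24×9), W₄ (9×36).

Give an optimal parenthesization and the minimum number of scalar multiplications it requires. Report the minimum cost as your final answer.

15192

Adjacent pairs: W₁W₂ = 20·22·24 = 10560; W₂W₃ = 22·24·9 = 4752; W₃W₄ = 24·9·36 = 7776.
Length 3: W₁..W₃: k=1: 0+4752+20·22·9=8712; k=2: 10560+0+20·24·9=14880 → min 8712 | W₂..W₄: k=2: 0+7776+22·24·36=26784; k=3: 4752+0+22·9·36=11880 → min 11880.
Length 4: W₁..W₄: k=1: 0+11880+20·22·36=27720; k=2: 10560+7776+20·24·36=35616; k=3: 8712+0+20·9·36=15192 → min 15192.
Optimal parenthesization: ((W₁(W₂W₃))W₄) with cost 15192.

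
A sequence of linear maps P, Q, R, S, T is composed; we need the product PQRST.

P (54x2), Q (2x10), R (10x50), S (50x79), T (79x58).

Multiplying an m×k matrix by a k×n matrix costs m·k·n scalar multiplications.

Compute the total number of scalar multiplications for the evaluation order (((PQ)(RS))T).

330668

(PQ): 54×2 by 2×10 → 54×10, cost 54·2·10 = 1080
(RS): 10×50 by 50×79 → 10×79, cost 10·50·79 = 39500
((PQ)(RS)): 54×10 by 10×79 → 54×79, cost 54·10·79 = 42660; cumulative 83240
(((PQ)(RS))T): 54×79 by 79×58 → 54×58, cost 54·79·58 = 247428; cumulative 330668
Total: 330668 scalar multiplications.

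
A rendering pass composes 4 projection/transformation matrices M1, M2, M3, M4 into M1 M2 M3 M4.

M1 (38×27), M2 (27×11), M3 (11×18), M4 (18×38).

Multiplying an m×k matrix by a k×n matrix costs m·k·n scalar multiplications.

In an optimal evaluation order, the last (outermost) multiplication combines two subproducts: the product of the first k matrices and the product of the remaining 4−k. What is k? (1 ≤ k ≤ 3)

Adjacent pairs: M1M2 = 38·27·11 = 11286; M2M3 = 27·11·18 = 5346; M3M4 = 11·18·38 = 7524.
Length 3: M1..M3: k=1: 0+5346+38·27·18=23814; k=2: 11286+0+38·11·18=18810 → min 18810 | M2..M4: k=2: 0+7524+27·11·38=18810; k=3: 5346+0+27·18·38=23814 → min 18810.
Top-level splits: k=1: (M1..M1)·(M2..M4) → 0+18810+38·27·38 = 57798; k=2: (M1..M2)·(M3..M4) → 11286+7524+38·11·38 = 34694; k=3: (M1..M3)·(M4..M4) → 18810+0+38·18·38 = 44802.
Best split is after M2, i.e. k = 2.

2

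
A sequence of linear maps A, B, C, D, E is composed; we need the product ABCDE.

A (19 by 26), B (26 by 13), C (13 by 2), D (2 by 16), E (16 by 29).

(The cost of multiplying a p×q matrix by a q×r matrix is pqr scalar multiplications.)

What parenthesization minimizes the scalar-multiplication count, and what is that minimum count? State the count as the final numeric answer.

Adjacent pairs: AB = 19·26·13 = 6422; BC = 26·13·2 = 676; CD = 13·2·16 = 416; DE = 2·16·29 = 928.
Length 3: A..C: k=1: 0+676+19·26·2=1664; k=2: 6422+0+19·13·2=6916 → min 1664 | B..D: k=2: 0+416+26·13·16=5824; k=3: 676+0+26·2·16=1508 → min 1508 | C..E: k=3: 0+928+13·2·29=1682; k=4: 416+0+13·16·29=6448 → min 1682.
Length 4: A..D: k=1: 0+1508+19·26·16=9412; k=2: 6422+416+19·13·16=10790; k=3: 1664+0+19·2·16=2272 → min 2272 | B..E: k=2: 0+1682+26·13·29=11484; k=3: 676+928+26·2·29=3112; k=4: 1508+0+26·16·29=13572 → min 3112.
Length 5: A..E: k=1: 0+3112+19·26·29=17438; k=2: 6422+1682+19·13·29=15267; k=3: 1664+928+19·2·29=3694; k=4: 2272+0+19·16·29=11088 → min 3694.
Optimal parenthesization: ((A(BC))(DE)) with cost 3694.

3694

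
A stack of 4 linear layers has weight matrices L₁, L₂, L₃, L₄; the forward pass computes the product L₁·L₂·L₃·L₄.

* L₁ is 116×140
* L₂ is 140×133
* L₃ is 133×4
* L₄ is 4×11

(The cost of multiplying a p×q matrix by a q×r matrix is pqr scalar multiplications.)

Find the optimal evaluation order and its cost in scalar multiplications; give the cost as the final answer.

144544

Adjacent pairs: L₁L₂ = 116·140·133 = 2159920; L₂L₃ = 140·133·4 = 74480; L₃L₄ = 133·4·11 = 5852.
Length 3: L₁..L₃: k=1: 0+74480+116·140·4=139440; k=2: 2159920+0+116·133·4=2221632 → min 139440 | L₂..L₄: k=2: 0+5852+140·133·11=210672; k=3: 74480+0+140·4·11=80640 → min 80640.
Length 4: L₁..L₄: k=1: 0+80640+116·140·11=259280; k=2: 2159920+5852+116·133·11=2335480; k=3: 139440+0+116·4·11=144544 → min 144544.
Optimal parenthesization: ((L₁·(L₂·L₃))·L₄) with cost 144544.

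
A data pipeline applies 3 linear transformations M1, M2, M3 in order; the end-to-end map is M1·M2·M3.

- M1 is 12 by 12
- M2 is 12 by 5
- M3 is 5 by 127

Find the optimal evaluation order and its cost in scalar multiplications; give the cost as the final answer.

(M1·(M2·M3)): cost 25908.
((M1·M2)·M3): cost 8340.
Optimal: ((M1·M2)·M3) with cost 8340.

8340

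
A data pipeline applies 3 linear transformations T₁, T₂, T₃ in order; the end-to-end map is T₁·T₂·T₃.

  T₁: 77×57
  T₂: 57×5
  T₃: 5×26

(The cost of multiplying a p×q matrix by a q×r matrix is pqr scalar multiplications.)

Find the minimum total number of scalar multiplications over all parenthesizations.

Order (T₁·(T₂·T₃)): (T₂·T₃): 57×5 by 5×26 → 57×26, cost 57·5·26 = 7410; (T₁·(T₂·T₃)): 77×57 by 57×26 → 77×26, cost 77·57·26 = 114114; cumulative 121524. Total 121524.
Order ((T₁·T₂)·T₃): (T₁·T₂): 77×57 by 57×5 → 77×5, cost 77·57·5 = 21945; ((T₁·T₂)·T₃): 77×5 by 5×26 → 77×26, cost 77·5·26 = 10010; cumulative 31955. Total 31955.
Minimum: 31955.

31955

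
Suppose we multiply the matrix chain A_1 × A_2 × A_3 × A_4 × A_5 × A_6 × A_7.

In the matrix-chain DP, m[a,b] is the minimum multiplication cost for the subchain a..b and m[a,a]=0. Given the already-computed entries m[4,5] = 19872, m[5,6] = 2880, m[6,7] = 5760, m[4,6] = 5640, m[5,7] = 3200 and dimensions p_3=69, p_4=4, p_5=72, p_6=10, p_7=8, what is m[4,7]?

m[4,7] = min over k∈[4,6] of m[4,k]+m[k+1,7]+p_{3}·p_k·p_{7}.
k=4: 0 + 3200 + 69·4·8 = 5408; k=5: 19872 + 5760 + 69·72·8 = 65376; k=6: 5640 + 0 + 69·10·8 = 11160.
Minimum: 5408 at k=4.

5408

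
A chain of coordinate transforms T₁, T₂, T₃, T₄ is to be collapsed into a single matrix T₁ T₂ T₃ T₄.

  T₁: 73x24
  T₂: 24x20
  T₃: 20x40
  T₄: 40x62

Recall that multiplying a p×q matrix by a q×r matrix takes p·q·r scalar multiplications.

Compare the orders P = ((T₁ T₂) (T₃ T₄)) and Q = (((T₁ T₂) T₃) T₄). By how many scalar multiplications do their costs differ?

99320

Order P = ((T₁ T₂) (T₃ T₄)): (T₁ T₂): 73×24 by 24×20 → 73×20, cost 73·24·20 = 35040; (T₃ T₄): 20×40 by 40×62 → 20×62, cost 20·40·62 = 49600; ((T₁ T₂) (T₃ T₄)): 73×20 by 20×62 → 73×62, cost 73·20·62 = 90520; cumulative 175160. Total 175160.
Order Q = (((T₁ T₂) T₃) T₄): (T₁ T₂): 73×24 by 24×20 → 73×20, cost 73·24·20 = 35040; ((T₁ T₂) T₃): 73×20 by 20×40 → 73×40, cost 73·20·40 = 58400; cumulative 93440; (((T₁ T₂) T₃) T₄): 73×40 by 40×62 → 73×62, cost 73·40·62 = 181040; cumulative 274480. Total 274480.
Difference: |175160 − 274480| = 99320.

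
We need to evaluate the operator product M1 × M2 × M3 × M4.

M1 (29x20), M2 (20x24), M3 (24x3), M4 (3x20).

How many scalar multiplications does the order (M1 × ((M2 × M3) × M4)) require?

(M2 × M3): 20×24 by 24×3 → 20×3, cost 20·24·3 = 1440
((M2 × M3) × M4): 20×3 by 3×20 → 20×20, cost 20·3·20 = 1200; cumulative 2640
(M1 × ((M2 × M3) × M4)): 29×20 by 20×20 → 29×20, cost 29·20·20 = 11600; cumulative 14240
Total: 14240 scalar multiplications.

14240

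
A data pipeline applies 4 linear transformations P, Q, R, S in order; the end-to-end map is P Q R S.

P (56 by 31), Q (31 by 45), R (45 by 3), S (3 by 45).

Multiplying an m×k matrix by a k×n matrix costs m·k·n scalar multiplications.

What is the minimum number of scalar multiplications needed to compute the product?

Adjacent pairs: PQ = 56·31·45 = 78120; QR = 31·45·3 = 4185; RS = 45·3·45 = 6075.
Length 3: P..R: k=1: 0+4185+56·31·3=9393; k=2: 78120+0+56·45·3=85680 → min 9393 | Q..S: k=2: 0+6075+31·45·45=68850; k=3: 4185+0+31·3·45=8370 → min 8370.
Length 4: P..S: k=1: 0+8370+56·31·45=86490; k=2: 78120+6075+56·45·45=197595; k=3: 9393+0+56·3·45=16953 → min 16953.
Optimal order: ((P (Q R)) S) with cost 16953.

16953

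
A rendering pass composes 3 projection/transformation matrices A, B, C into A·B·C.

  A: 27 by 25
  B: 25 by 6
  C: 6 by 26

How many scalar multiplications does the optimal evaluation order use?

Order (A·(B·C)): (B·C): 25×6 by 6×26 → 25×26, cost 25·6·26 = 3900; (A·(B·C)): 27×25 by 25×26 → 27×26, cost 27·25·26 = 17550; cumulative 21450. Total 21450.
Order ((A·B)·C): (A·B): 27×25 by 25×6 → 27×6, cost 27·25·6 = 4050; ((A·B)·C): 27×6 by 6×26 → 27×26, cost 27·6·26 = 4212; cumulative 8262. Total 8262.
Minimum: 8262.

8262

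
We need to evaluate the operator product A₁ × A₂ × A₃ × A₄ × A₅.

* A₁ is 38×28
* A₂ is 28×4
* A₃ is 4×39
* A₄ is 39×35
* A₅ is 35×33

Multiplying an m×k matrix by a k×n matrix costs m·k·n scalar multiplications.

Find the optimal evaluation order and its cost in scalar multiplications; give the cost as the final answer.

Adjacent pairs: A₁A₂ = 38·28·4 = 4256; A₂A₃ = 28·4·39 = 4368; A₃A₄ = 4·39·35 = 5460; A₄A₅ = 39·35·33 = 45045.
Length 3: A₁..A₃: k=1: 0+4368+38·28·39=45864; k=2: 4256+0+38·4·39=10184 → min 10184 | A₂..A₄: k=2: 0+5460+28·4·35=9380; k=3: 4368+0+28·39·35=42588 → min 9380 | A₃..A₅: k=3: 0+45045+4·39·33=50193; k=4: 5460+0+4·35·33=10080 → min 10080.
Length 4: A₁..A₄: k=1: 0+9380+38·28·35=46620; k=2: 4256+5460+38·4·35=15036; k=3: 10184+0+38·39·35=62054 → min 15036 | A₂..A₅: k=2: 0+10080+28·4·33=13776; k=3: 4368+45045+28·39·33=85449; k=4: 9380+0+28·35·33=41720 → min 13776.
Length 5: A₁..A₅: k=1: 0+13776+38·28·33=48888; k=2: 4256+10080+38·4·33=19352; k=3: 10184+45045+38·39·33=104135; k=4: 15036+0+38·35·33=58926 → min 19352.
Optimal parenthesization: ((A₁ × A₂) × ((A₃ × A₄) × A₅)) with cost 19352.

19352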